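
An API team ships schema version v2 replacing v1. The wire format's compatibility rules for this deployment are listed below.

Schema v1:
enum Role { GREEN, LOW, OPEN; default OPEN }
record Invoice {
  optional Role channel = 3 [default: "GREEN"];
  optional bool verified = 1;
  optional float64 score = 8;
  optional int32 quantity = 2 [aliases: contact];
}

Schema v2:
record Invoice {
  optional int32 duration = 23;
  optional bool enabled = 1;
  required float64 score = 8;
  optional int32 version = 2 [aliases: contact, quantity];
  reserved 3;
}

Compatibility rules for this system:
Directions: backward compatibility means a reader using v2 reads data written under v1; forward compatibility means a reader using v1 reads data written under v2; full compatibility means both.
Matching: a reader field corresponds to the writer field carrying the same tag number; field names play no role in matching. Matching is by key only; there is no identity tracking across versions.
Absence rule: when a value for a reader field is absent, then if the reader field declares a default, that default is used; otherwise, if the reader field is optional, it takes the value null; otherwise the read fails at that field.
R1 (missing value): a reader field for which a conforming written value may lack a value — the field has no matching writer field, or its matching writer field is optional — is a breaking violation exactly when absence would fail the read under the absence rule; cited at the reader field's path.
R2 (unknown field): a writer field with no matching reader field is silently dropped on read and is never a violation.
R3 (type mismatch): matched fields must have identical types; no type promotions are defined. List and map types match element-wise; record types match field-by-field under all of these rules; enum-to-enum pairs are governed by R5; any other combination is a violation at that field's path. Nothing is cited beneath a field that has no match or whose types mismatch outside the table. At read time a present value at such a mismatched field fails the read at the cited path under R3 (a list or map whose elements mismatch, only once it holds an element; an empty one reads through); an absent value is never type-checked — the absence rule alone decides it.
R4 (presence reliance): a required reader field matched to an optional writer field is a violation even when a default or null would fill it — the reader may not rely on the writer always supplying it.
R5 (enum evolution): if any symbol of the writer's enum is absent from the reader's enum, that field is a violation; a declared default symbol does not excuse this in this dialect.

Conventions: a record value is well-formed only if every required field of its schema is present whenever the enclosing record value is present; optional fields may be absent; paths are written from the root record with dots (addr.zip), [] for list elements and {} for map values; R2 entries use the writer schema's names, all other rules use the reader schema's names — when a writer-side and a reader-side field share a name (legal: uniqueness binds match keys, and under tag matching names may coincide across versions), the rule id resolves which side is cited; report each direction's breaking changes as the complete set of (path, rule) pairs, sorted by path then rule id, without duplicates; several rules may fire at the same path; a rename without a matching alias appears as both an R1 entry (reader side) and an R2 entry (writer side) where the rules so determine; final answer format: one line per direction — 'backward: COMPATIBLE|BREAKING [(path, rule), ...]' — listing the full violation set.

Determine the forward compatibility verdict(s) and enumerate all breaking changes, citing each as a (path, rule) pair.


forward: COMPATIBLE []

in Invoice below, arrows point writer -> reader
checking forward for Invoice: reader v1 against writer v2:
  channel has no writer counterpart
  verified <- enabled (bool -> bool, writer optional)
  score <- score (float64 -> float64, writer required)
  quantity <- version (int32 -> int32, writer optional)
  writer duration: unknown to reader
  => forward: COMPATIBLE
remaining Invoice differences; none change what is asked:
  renamed field verified to enabled in record Invoice -> triggers nothing under Invoice's printed rules — same verdict
  removed field channel from record Invoice (its key 3 joins the reserved list) -> triggers nothing under Invoice's printed rules — same verdict
  renamed field quantity to version in record Invoice (alias quantity declared on the renamed field) -> triggers nothing under Invoice's printed rules — same verdict
  field score in record Invoice: optional changed to required -> affects backward compatibility only, which is not asked
  added field duration to record Invoice: optional int32, tag 23 (in v2 it sits immediately before enabled) -> triggers nothing under Invoice's printed rules — same verdict


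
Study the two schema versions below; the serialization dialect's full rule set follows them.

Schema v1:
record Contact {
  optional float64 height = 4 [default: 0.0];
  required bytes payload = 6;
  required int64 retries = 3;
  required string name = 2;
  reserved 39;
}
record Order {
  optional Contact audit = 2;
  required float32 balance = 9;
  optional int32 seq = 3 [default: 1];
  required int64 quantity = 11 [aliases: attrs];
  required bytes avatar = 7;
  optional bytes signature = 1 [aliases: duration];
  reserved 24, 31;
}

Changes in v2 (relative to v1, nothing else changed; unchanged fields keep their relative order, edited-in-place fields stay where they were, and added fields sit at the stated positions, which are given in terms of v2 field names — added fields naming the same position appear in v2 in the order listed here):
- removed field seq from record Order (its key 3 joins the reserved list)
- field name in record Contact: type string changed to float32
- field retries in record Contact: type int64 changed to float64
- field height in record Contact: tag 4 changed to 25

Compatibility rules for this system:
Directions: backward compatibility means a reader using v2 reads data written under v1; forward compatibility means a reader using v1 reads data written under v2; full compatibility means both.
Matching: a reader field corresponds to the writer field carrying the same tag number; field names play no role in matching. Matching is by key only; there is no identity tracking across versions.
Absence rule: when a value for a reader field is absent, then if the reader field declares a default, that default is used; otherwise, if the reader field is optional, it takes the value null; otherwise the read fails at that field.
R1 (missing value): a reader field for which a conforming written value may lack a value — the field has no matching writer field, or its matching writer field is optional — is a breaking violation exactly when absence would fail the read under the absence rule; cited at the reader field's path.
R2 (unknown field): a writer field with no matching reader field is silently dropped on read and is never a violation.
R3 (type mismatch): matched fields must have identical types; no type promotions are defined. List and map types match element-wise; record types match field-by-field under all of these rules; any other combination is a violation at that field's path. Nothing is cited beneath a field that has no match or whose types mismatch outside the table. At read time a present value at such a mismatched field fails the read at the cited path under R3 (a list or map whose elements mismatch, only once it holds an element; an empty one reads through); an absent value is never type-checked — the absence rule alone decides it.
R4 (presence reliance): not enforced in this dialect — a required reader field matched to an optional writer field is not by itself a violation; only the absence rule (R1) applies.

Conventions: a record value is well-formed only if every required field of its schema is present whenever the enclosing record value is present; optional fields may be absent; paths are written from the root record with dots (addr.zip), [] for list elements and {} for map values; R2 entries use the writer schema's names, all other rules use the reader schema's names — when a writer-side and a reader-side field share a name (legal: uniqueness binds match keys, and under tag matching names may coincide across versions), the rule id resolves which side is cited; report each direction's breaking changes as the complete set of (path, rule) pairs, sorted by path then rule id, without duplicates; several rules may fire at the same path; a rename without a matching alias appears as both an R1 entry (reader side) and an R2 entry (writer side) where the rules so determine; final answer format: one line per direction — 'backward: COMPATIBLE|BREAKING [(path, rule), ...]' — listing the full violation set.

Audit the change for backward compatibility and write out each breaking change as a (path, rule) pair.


arrows below run writer -> reader for Order
backward for Order (reader v2, writer v1):
  Contact -> Contact, writer optional: audit aligns to audit
  float32 -> float32, writer required: balance aligns to balance
  int64 -> int64, writer required: quantity aligns to quantity
  bytes -> bytes, writer required: avatar aligns to avatar
  bytes -> bytes, writer optional: signature aligns to signature
  writer field seq has no reader counterpart
  audit.height: no writer match
  bytes -> bytes, writer required: audit.payload aligns to audit.payload
  int64 -> float64, writer required: audit.retries aligns to audit.retries
  string -> float32, writer required: audit.name aligns to audit.name
  writer field audit.height has no reader counterpart
  breaking: (audit.name, R3)
  breaking: (audit.retries, R3)
  => 2 violation(s): backward is BREAKING for Order
diffs on Order not affecting the asked answer:
  removed field seq from record Order (its key 3 joins the reserved list) -> inert for the asked Order verdict: nothing fires
  field height in record Contact: tag 4 changed to 25 -> inert for the asked Order verdict: nothing fires

backward: BREAKING [(audit.name, R3), (audit.retries, R3)]


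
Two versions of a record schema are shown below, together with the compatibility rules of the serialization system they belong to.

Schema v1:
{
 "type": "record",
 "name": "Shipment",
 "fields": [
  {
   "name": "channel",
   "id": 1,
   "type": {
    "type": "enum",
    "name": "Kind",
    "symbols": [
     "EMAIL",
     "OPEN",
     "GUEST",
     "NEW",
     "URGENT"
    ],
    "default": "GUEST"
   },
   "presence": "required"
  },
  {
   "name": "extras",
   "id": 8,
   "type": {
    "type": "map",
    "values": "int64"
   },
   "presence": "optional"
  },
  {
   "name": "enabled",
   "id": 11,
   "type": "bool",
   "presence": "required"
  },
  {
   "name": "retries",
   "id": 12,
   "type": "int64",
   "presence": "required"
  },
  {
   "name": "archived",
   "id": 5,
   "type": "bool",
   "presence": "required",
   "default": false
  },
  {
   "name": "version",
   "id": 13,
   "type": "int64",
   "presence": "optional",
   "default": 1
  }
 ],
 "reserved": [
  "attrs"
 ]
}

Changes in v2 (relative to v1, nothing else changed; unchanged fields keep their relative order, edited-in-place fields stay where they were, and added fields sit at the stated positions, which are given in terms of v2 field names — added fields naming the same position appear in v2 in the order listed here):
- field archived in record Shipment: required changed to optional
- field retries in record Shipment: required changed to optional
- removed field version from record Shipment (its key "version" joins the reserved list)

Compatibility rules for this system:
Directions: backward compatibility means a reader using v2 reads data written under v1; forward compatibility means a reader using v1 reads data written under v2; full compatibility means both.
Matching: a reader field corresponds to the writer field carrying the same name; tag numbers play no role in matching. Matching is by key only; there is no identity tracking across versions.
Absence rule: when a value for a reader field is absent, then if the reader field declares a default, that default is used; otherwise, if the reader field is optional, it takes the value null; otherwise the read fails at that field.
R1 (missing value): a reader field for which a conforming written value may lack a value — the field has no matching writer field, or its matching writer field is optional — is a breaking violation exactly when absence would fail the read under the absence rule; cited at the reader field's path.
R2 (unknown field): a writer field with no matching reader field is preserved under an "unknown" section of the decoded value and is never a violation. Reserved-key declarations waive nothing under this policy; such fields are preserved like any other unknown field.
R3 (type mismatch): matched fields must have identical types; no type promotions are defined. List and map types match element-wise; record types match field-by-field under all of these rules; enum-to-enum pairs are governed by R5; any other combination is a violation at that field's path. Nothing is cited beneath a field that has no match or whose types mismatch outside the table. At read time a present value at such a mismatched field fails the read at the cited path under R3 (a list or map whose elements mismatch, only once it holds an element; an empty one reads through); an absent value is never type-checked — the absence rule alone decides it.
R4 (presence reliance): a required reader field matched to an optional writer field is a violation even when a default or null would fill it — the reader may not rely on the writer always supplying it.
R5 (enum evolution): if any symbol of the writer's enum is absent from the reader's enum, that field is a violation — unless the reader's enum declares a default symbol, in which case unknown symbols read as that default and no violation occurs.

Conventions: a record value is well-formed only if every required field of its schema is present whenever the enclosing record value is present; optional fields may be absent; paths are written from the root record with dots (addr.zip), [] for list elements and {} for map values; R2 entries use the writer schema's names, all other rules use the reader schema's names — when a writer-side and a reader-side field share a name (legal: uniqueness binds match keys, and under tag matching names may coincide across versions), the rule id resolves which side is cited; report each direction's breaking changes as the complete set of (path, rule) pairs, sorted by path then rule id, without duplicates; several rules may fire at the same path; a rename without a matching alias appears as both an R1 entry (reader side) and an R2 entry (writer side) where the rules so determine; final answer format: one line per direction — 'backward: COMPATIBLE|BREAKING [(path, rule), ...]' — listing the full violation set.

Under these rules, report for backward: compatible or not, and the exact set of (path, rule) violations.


backward: COMPATIBLE []

the writer's type comes first in each Shipment pair
backward pass over Shipment, reader schema v2, writer schema v1:
  channel: Kind -> Kind, writer required; from channel
  extras: map<string, int64> -> map<string, int64>, writer optional; from extras
  enabled: bool -> bool, writer required; from enabled
  retries: int64 -> int64, writer required; from retries
  archived: bool -> bool, writer required; from archived
  leftover writer field: version
  => no violations; backward on Shipment: COMPATIBLE
diffs on Shipment not affecting the asked answer:
  field archived in record Shipment: required changed to optional -> matters only for Shipment's forward compatibility — outside the asked direction
  field retries in record Shipment: required changed to optional -> matters only for Shipment's forward compatibility — outside the asked direction
  removed field version from record Shipment (its key "version" joins the reserved list) -> triggers nothing under Shipment's printed rules — same verdict


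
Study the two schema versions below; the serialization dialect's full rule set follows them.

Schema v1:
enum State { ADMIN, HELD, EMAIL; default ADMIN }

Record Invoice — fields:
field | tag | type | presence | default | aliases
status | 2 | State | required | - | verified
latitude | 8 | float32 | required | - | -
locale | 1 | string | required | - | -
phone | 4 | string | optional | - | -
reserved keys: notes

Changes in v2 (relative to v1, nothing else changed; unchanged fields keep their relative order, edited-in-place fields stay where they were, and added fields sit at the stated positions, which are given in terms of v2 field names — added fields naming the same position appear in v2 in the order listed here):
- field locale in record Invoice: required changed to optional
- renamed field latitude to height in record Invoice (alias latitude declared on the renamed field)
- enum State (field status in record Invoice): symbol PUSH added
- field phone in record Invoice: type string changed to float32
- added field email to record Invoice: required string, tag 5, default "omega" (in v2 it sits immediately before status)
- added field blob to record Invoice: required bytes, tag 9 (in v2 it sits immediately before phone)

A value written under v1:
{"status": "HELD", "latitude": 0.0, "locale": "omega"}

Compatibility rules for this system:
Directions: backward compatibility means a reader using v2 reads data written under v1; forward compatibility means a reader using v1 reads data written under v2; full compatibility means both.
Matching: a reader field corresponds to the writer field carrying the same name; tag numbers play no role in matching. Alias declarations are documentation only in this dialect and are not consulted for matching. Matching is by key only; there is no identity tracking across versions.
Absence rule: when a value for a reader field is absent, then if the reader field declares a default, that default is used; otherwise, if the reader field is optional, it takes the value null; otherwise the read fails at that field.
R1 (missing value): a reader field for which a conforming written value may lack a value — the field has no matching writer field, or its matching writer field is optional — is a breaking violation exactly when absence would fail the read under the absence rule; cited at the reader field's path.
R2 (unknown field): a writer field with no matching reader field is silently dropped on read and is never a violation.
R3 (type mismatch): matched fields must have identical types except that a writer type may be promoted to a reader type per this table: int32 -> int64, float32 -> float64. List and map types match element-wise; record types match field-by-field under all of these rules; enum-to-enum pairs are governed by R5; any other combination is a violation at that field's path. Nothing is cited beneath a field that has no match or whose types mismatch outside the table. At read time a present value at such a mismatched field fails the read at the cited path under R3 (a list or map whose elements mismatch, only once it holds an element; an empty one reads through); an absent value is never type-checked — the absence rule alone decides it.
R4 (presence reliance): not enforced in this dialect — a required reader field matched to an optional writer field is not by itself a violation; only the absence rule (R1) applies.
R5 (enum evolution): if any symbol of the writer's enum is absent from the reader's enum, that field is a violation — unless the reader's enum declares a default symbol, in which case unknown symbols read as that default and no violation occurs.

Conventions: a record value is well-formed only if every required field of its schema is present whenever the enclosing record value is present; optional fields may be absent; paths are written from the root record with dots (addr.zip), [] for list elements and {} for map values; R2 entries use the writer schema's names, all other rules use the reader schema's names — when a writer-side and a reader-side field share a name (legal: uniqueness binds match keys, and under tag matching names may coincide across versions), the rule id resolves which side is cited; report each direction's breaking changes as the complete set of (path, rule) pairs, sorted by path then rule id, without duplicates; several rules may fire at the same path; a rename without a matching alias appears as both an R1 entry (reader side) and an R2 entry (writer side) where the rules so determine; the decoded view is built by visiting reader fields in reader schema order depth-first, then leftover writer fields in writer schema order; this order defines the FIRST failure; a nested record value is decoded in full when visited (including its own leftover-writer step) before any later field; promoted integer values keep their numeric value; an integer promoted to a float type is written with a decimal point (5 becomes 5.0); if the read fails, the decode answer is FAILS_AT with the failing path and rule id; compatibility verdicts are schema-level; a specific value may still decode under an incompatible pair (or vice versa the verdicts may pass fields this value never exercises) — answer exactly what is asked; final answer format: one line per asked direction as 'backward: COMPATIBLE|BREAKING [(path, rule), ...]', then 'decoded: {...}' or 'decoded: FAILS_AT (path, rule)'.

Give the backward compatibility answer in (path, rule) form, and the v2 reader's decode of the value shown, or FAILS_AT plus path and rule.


in Invoice below, arrows point writer -> reader
backward on Invoice — v2 reading data written by v1:
  email: no writer-side match
  writer required, State -> State: reader status maps from writer status
  height: no writer-side match
  writer required, string -> string: reader locale maps from writer locale
  blob: no writer-side match
  writer optional, string -> float32: reader phone maps from writer phone
  writer field latitude has no reader counterpart
  breaking: (blob, R1)
  breaking: (height, R1)
  breaking: (phone, R3)
  backward on Invoice therefore BREAKING (3)
decode (reader v2):
  email := "omega" (missing; default applied)
  status := "HELD"
  read fails at height under R1 (no fill)
  => FAILS_AT (height, R1)
diffs on Invoice not affecting the asked answer:
  field locale in record Invoice: required changed to optional -> fires only in the forward direction of Invoice, which is not asked here
  enum State (field status in record Invoice): symbol PUSH added -> inert for the asked Invoice verdict: nothing fires
  added field email to record Invoice: required string, tag 5, default "omega" (in v2 it sits immediately before status) -> inert for the asked Invoice verdict: nothing fires

backward: BREAKING [(blob, R1), (height, R1), (phone, R3)]; decoded: FAILS_AT (height, R1)


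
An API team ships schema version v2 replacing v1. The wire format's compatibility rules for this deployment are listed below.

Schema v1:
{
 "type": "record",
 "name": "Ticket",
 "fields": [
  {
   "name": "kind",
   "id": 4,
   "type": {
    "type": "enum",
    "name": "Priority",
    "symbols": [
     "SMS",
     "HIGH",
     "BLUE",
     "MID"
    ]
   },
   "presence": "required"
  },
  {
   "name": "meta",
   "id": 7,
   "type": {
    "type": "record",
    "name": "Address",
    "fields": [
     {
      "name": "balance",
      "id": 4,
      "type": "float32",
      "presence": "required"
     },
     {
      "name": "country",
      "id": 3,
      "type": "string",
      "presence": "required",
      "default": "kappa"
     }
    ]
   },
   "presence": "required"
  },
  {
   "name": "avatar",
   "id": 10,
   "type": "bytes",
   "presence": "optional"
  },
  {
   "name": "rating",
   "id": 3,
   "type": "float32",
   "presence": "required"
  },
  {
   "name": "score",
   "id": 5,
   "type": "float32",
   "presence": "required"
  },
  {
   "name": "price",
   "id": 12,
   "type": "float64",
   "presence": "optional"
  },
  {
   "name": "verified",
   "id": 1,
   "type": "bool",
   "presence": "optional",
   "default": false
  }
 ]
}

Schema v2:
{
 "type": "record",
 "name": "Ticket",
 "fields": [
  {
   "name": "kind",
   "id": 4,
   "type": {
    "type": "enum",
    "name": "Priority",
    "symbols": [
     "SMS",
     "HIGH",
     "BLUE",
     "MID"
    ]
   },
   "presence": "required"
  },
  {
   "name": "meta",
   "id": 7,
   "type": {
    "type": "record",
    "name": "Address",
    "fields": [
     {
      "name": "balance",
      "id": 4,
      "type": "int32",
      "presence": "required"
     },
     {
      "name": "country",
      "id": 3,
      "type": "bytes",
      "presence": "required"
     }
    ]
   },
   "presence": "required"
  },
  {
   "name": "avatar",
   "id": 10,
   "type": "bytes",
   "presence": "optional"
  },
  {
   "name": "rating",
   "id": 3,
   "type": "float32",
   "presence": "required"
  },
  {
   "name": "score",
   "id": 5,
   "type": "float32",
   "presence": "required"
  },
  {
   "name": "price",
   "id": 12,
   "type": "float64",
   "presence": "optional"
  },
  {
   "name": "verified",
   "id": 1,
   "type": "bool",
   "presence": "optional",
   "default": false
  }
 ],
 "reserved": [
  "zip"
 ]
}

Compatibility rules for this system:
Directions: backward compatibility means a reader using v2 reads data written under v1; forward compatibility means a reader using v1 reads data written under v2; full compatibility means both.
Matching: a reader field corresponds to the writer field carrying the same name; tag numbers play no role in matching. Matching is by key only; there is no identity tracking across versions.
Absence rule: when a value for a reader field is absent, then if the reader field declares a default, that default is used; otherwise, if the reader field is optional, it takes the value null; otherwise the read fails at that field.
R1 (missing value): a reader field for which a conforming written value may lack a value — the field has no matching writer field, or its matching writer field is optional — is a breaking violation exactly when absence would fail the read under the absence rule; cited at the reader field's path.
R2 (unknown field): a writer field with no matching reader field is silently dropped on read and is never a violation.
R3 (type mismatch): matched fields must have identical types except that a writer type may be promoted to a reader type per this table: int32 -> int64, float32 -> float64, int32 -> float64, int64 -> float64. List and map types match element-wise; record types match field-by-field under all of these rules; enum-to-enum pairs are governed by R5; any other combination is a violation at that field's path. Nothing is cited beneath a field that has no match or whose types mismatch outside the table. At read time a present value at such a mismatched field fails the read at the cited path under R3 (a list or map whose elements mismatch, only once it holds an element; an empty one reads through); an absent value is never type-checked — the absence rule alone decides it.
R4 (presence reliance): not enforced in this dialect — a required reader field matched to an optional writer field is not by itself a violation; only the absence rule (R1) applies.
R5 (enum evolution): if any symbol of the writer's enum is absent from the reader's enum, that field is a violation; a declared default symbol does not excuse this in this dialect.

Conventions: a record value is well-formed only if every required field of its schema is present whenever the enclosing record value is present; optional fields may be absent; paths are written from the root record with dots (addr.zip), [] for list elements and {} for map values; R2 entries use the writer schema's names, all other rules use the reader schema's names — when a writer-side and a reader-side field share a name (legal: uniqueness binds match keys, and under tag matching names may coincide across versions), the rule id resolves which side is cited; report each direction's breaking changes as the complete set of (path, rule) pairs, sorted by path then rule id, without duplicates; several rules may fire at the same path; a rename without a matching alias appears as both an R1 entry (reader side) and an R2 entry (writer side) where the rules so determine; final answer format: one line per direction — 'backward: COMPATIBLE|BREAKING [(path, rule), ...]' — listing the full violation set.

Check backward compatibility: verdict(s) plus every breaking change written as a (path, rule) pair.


backward: BREAKING [(meta.balance, R3), (meta.country, R3)]

in Ticket below, arrows point writer -> reader
backward pass over Ticket, reader schema v2, writer schema v1:
  Priority -> Priority, writer required: kind aligns to kind
  Address -> Address, writer required: meta aligns to meta
  bytes -> bytes, writer optional: avatar aligns to avatar
  float32 -> float32, writer required: rating aligns to rating
  float32 -> float32, writer required: score aligns to score
  float64 -> float64, writer optional: price aligns to price
  bool -> bool, writer optional: verified aligns to verified
  float32 -> int32, writer required: meta.balance aligns to meta.balance
  string -> bytes, writer required: meta.country aligns to meta.country
  breaking: (meta.balance, R3)
  breaking: (meta.country, R3)
  backward on Ticket therefore BREAKING (2)


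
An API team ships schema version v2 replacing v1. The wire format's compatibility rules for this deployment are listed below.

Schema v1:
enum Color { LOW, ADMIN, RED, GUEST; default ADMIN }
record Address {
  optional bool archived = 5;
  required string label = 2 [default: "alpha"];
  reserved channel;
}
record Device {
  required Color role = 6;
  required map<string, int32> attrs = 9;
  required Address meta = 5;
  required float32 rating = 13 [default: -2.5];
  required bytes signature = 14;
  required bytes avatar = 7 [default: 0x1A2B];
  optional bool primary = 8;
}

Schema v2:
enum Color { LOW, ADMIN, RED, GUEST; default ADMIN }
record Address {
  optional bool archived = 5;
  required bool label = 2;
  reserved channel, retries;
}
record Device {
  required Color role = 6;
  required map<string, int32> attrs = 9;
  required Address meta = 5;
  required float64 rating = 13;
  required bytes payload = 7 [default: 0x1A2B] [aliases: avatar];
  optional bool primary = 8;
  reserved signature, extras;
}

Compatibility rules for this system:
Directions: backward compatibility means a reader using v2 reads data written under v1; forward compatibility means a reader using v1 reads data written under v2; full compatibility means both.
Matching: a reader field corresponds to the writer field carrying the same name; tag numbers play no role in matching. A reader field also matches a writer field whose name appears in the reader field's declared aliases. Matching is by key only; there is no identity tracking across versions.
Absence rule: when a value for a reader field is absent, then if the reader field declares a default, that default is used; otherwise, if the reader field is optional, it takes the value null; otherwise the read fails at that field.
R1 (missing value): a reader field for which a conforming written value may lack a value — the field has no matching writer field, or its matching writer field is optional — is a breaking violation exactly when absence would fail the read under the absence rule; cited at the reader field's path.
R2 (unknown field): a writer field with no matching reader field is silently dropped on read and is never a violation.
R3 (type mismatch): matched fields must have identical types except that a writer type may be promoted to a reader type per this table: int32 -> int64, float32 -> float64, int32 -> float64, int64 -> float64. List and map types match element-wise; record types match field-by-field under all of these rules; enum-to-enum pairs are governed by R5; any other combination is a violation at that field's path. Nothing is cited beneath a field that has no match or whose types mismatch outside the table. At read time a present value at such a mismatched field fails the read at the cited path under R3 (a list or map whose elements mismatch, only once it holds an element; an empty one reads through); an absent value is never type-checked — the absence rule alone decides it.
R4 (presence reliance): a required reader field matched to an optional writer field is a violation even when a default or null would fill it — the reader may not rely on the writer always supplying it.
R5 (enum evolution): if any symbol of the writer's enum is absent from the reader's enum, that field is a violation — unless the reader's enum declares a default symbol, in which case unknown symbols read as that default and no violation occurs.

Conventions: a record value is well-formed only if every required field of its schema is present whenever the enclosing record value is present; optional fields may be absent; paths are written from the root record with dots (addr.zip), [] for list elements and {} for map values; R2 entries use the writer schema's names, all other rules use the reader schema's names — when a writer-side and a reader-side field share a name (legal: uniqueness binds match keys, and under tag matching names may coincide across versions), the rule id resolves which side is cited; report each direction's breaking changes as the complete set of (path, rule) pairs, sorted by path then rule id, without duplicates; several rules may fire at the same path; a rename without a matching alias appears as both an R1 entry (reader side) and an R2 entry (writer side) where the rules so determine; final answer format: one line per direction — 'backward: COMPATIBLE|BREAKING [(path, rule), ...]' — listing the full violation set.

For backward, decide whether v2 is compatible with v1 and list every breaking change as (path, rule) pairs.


each type pair in Device: writer, then reader
checking backward for Device: reader v2 against writer v1:
  role: paired with writer role (Color -> Color; writer required)
  attrs: paired with writer attrs (map<string, int32> -> map<string, int32>; writer required)
  meta: paired with writer meta (Address -> Address; writer required)
  rating: paired with writer rating (float32 -> float64; writer required)
  payload: paired with writer avatar (bytes -> bytes; writer required)
  primary: paired with writer primary (bool -> bool; writer optional)
  writer field signature has no reader counterpart
  meta.archived: paired with writer meta.archived (bool -> bool; writer optional)
  meta.label: paired with writer meta.label (string -> bool; writer required)
  rule R3 violated at meta.label
  backward on Device therefore BREAKING (1)
remaining Device differences; none change what is asked:
  renamed field avatar to payload in record Device (alias avatar declared on the renamed field) -> fires no rule on Device, leaving the asked answer as it is
  removed field signature from record Device (its key "signature" joins the reserved list) -> affects forward compatibility only, which is not asked
  field rating in record Device: type float32 changed to float64 (its default is dropped) -> affects forward compatibility only, which is not asked

backward: BREAKING [(meta.label, R3)]


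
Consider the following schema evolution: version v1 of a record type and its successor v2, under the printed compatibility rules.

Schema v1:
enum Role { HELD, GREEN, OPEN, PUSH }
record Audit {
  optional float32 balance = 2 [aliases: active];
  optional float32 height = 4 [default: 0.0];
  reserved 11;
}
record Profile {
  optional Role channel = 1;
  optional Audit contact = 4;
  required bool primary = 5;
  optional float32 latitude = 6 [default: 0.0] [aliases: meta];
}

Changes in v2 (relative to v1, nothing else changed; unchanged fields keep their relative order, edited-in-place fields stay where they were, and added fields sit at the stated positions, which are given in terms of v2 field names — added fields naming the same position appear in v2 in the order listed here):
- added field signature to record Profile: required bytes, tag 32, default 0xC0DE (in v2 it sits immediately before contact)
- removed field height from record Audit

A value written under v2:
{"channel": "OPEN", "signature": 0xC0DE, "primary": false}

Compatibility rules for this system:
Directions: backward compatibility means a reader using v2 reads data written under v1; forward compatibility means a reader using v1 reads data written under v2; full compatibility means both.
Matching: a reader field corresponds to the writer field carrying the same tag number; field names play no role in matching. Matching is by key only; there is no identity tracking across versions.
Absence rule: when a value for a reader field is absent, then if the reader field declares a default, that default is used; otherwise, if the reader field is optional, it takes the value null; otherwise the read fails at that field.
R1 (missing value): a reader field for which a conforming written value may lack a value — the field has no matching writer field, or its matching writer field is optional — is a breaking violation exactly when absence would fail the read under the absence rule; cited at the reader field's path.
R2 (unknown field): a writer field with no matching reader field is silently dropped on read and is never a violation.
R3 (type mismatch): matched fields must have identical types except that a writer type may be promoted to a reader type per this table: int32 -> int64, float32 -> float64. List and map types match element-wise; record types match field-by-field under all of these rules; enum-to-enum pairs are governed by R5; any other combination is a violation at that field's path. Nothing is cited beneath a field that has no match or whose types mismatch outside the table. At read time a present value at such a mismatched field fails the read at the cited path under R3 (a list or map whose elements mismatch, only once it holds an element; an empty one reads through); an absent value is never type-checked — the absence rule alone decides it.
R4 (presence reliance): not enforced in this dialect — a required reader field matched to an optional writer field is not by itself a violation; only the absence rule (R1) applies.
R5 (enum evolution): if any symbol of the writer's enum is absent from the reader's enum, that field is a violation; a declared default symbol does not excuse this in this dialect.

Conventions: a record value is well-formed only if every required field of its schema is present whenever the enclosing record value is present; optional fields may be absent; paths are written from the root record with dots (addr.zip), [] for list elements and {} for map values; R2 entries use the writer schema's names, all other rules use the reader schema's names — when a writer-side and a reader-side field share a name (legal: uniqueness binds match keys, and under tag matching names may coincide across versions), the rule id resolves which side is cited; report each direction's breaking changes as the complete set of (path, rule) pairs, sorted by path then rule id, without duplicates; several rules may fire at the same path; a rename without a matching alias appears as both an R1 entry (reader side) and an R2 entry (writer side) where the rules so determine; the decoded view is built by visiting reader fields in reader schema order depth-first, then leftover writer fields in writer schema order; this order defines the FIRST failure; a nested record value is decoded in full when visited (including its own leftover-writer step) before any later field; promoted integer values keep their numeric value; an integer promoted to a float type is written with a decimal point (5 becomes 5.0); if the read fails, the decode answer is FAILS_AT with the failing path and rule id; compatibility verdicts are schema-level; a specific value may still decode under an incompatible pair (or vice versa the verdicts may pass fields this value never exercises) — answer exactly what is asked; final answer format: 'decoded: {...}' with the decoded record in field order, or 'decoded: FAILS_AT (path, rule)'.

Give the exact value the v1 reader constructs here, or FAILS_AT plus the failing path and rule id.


decoded: {"channel": "OPEN", "contact": null, "primary": false, "latitude": 0.0}

each type pair in Profile: writer, then reader
decode walk for Profile under reader schema v1:
  channel := "OPEN"
  contact := null (absent, optional -> null)
  primary := false
  latitude := 0.0 (absent -> default)
  writer signature: unknown -> dropped
  => decoded: {"channel": "OPEN", "contact": null, "primary": false, "latitude": 0.0}
diffs on Profile not affecting the asked answer:
  added field signature to record Profile: required bytes, tag 32, default 0xC0DE (in v2 it sits immediately before contact) -> no rule fires on it and the decoded Profile view is identical with or without it
  removed field height from record Audit -> no rule fires on it and the decoded Profile view is identical with or without it
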